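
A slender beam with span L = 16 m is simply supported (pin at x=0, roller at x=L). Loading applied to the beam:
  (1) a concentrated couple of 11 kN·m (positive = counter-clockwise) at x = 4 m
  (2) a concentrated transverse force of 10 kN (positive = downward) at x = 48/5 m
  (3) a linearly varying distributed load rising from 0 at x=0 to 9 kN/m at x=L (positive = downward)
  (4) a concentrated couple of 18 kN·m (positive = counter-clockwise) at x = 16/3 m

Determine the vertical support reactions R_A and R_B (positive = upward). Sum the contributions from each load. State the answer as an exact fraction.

R_A = 477/16 kN, R_B = 835/16 kN

Load 1 — applied couple M₀=11 kN·m at a=4 m (b=L-a=12):
  R_A = M₀/L = 11/16 kN
  R_B = -M₀/L = -11/16 kN
Load 2 — point force P=10 kN at a=48/5 m (b=L-a=32/5):
  R_A = Pb/L = 10·(32/5)/16 = 4 kN
  R_B = Pa/L = 10·(48/5)/16 = 6 kN
Load 3 — triangular load w₀=9 kN/m (0→w₀ over full span):
  R_A = w₀L/6 = 9·16/6 = 24 kN
  R_B = w₀L/3 = 9·16/3 = 48 kN
Load 4 — applied couple M₀=18 kN·m at a=16/3 m (b=L-a=32/3):
  R_A = M₀/L = 18/16 = 9/8 kN
  R_B = -M₀/L = -18/16 = -9/8 kN
Superposition: R_A = 477/16 kN, R_B = 835/16 kN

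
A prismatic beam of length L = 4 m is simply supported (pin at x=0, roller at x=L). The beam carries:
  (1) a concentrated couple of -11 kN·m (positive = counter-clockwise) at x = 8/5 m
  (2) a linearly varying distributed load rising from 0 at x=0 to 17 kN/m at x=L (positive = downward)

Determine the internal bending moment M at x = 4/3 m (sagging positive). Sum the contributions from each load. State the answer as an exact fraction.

M(4/3) = 791/81 kN·m

Load 1 — applied couple M₀=-11 kN·m at a=8/5 m (b=L-a=12/5):
  M_1 = M₀x/L  [x≤a] = (-11)·(4/3)/4 = -11/3 kN·m
Load 2 — triangular load w₀=17 kN/m (0→w₀ over full span):
  M_2 = w₀Lx/6 - w₀x³/(6L) = 17·4·(4/3)/6 - 17·(4/3)³/(6·4) = 1088/81 kN·m
Superposition: M = Σ M_i = 791/81 kN·m ≈ 9.765432 kN·m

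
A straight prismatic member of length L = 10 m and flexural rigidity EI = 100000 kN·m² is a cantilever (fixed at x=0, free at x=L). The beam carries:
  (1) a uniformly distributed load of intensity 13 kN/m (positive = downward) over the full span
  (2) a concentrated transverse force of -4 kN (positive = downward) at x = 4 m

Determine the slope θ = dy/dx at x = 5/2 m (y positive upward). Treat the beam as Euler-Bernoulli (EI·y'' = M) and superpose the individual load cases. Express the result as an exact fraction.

θ(5/2) = -11761/960000 rad

Load 1 — uniform load w=13 kN/m over full span:
  θ_1 = -wx(x²-3Lx+3L²)/(6EI) = -13·(5/2)·((5/2)²-3·10·(5/2)+3·10²)/(6·100000) = -481/38400 rad
Load 2 — point force P=-4 kN at a=4 m (b=L-a=6):
  θ_2 = -Px(2a-x)/(2EI)  [x≤a] = -(-4)·(5/2)·(2·4-(5/2))/(2·100000) = 11/40000 rad
Superposition: θ = Σ θ_i = -11761/960000 rad ≈ -0.012251 rad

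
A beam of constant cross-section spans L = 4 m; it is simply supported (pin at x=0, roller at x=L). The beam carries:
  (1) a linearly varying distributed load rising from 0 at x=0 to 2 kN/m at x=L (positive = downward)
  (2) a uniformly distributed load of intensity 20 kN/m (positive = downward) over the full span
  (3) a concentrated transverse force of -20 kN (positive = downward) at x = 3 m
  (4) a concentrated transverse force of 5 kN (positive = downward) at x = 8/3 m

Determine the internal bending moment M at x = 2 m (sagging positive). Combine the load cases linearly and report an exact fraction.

M(2) = 106/3 kN·m

Load 1 — triangular load w₀=2 kN/m (0→w₀ over full span):
  M_1 = w₀Lx/6 - w₀x³/(6L) = 2·4·2/6 - 2·2³/(6·4) = 2 kN·m
Load 2 — uniform load w=20 kN/m over full span:
  M_2 = wx(L-x)/2 = 20·2·(4-2)/2 = 40 kN·m
Load 3 — point force P=-20 kN at a=3 m (b=L-a=1):
  M_3 = Pbx/L  [x≤a] = (-20)·1·2/4 = -10 kN·m
Load 4 — point force P=5 kN at a=8/3 m (b=L-a=4/3):
  M_4 = Pbx/L  [x≤a] = 5·(4/3)·2/4 = 10/3 kN·m
Superposition: M = Σ M_i = 106/3 kN·m ≈ 35.333333 kN·m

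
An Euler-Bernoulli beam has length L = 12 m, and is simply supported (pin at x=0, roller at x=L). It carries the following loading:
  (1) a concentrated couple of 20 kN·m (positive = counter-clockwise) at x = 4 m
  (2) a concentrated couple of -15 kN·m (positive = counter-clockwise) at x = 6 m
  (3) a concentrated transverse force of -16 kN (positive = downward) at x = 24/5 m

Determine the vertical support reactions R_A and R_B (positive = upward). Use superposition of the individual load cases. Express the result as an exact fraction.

Load 1 — applied couple M₀=20 kN·m at a=4 m (b=L-a=8):
  R_A = M₀/L = 20/12 = 5/3 kN
  R_B = -M₀/L = -20/12 = -5/3 kN
Load 2 — applied couple M₀=-15 kN·m at a=6 m (b=L-a=6):
  R_A = M₀/L = (-15)/12 = -5/4 kN
  R_B = -M₀/L = -(-15)/12 = 5/4 kN
Load 3 — point force P=-16 kN at a=24/5 m (b=L-a=36/5):
  R_A = Pb/L = (-16)·(36/5)/12 = -48/5 kN
  R_B = Pa/L = (-16)·(24/5)/12 = -32/5 kN
Superposition: R_A = -551/60 kN, R_B = -409/60 kN

R_A = -551/60 kN, R_B = -409/60 kN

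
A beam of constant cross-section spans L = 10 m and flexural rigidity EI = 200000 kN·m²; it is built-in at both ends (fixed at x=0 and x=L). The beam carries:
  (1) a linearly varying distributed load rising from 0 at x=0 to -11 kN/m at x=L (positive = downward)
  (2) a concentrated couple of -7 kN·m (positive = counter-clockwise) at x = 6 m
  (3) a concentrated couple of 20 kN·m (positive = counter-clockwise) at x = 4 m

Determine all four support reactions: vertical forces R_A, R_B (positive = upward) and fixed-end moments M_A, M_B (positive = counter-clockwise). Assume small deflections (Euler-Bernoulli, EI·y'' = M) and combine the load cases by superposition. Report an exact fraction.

Load 1 — triangular load w₀=-11 kN/m (0→w₀ over full span):
  R_A = 3w₀L/20 = 3·(-11)·10/20 = -33/2 kN
  M_A = w₀L²/30 = (-11)·10²/30 = -110/3 kN·m
  R_B = 7w₀L/20 = 7·(-11)·10/20 = -77/2 kN
  M_B = -w₀L²/20 = -(-11)·10²/20 = 55 kN·m
Load 2 — applied couple M₀=-7 kN·m at a=6 m (b=L-a=4):
  R_A = 6M₀ab/L³ = 6·(-7)·6·4/10³ = -126/125 kN
  M_A = M₀b(2a-b)/L² = (-7)·4·(2·6-4)/10² = -56/25 kN·m
  R_B = -6M₀ab/L³ = -6·(-7)·6·4/10³ = 126/125 kN
  M_B = M₀a(2b-a)/L² = (-7)·6·(2·4-6)/10² = -21/25 kN·m
Load 3 — applied couple M₀=20 kN·m at a=4 m (b=L-a=6):
  R_A = 6M₀ab/L³ = 6·20·4·6/10³ = 72/25 kN
  M_A = M₀b(2a-b)/L² = 20·6·(2·4-6)/10² = 12/5 kN·m
  R_B = -6M₀ab/L³ = -6·20·4·6/10³ = -72/25 kN
  M_B = M₀a(2b-a)/L² = 20·4·(2·6-4)/10² = 32/5 kN·m
Superposition: R_A = -3657/250 kN, M_A = -2738/75 kN·m, R_B = -10093/250 kN, M_B = 1514/25 kN·m

R_A = -3657/250 kN, M_A = -2738/75 kN·m, R_B = -10093/250 kN, M_B = 1514/25 kN·m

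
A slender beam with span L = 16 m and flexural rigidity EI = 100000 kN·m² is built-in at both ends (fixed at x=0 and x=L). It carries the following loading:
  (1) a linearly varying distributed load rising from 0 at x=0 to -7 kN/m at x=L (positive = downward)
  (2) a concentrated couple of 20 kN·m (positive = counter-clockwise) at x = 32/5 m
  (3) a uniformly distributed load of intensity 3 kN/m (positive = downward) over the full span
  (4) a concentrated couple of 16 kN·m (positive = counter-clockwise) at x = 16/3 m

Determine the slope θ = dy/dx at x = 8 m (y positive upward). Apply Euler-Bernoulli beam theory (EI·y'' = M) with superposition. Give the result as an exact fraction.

θ(8) = 2/9375 rad

Load 1 — triangular load w₀=-7 kN/m (0→w₀ over full span):
  θ_1 = -w₀(2x(L-x)(L-2x)(x+2L)+x²(L-x)²)/(120LEI) = -(-7)·(2·8·(16-8)·(16-2·8)·(8+2·16)+8²·(16-8)²)/(120·16·100000) = 7/46875 rad
Load 2 — applied couple M₀=20 kN·m at a=32/5 m (b=L-a=48/5):
  θ_2 = (R_Ax²/2 - M_Ax - M₀(x-a))/EI  [x>a] with R_A=9/5, M_A=12/5 = ((9/5)·8²/2 - (12/5)·8 - 20·(8-(32/5)))/100000 = 1/15625 rad
Load 3 — uniform load w=3 kN/m over full span:
  θ_3 = -wx(L-x)(L-2x)/(12EI) = -3·8·(16-8)·(16-2·8)/(12·100000) = 0 rad
Load 4 — applied couple M₀=16 kN·m at a=16/3 m (b=L-a=32/3):
  θ_4 = (R_Ax²/2 - M_Ax - M₀(x-a))/EI  [x>a] with R_A=4/3, M_A=0 = ((4/3)·8²/2 - 0·8 - 16·(8-(16/3)))/100000 = 0 rad
Superposition: θ = Σ θ_i = 2/9375 rad ≈ 0.000213 rad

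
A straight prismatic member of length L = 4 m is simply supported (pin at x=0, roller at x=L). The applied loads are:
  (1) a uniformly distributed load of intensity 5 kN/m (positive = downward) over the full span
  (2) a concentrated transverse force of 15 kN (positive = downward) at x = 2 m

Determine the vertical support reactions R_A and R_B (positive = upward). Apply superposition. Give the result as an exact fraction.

R_A = 35/2 kN, R_B = 35/2 kN

Load 1 — uniform load w=5 kN/m over full span:
  R_A = wL/2 = 5·4/2 = 10 kN
  R_B = wL/2 = 5·4/2 = 10 kN
Load 2 — point force P=15 kN at a=2 m (b=L-a=2):
  R_A = Pb/L = 15·2/4 = 15/2 kN
  R_B = Pa/L = 15·2/4 = 15/2 kN
Superposition: R_A = 35/2 kN, R_B = 35/2 kN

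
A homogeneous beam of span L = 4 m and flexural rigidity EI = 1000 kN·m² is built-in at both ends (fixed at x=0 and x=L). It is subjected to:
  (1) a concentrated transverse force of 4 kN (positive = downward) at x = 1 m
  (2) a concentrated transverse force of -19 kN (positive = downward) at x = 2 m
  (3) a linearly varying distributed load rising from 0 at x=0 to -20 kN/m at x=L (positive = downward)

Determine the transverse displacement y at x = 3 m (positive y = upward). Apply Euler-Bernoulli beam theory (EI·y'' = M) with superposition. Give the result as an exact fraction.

y(3) = 337/48000 m

Load 1 — point force P=4 kN at a=1 m (b=L-a=3):
  y_1 = -Pa²(L-x)²(3bL-(3b+a)(L-x))/(6L³EI)  [x>a] = -4·1²·(4-3)²·(3·3·4-(3·3+1)·(4-3))/(6·4³·1000) = -13/48000 m
Load 2 — point force P=-19 kN at a=2 m (b=L-a=2):
  y_2 = -Pa²(L-x)²(3bL-(3b+a)(L-x))/(6L³EI)  [x>a] = -(-19)·2²·(4-3)²·(3·2·4-(3·2+2)·(4-3))/(6·4³·1000) = 19/6000 m
Load 3 — triangular load w₀=-20 kN/m (0→w₀ over full span):
  y_3 = -w₀x²(L-x)²(x+2L)/(120LEI) = -(-20)·3²·(4-3)²·(3+2·4)/(120·4·1000) = 33/8000 m
Superposition: y = Σ y_i = 337/48000 m ≈ 0.007021 m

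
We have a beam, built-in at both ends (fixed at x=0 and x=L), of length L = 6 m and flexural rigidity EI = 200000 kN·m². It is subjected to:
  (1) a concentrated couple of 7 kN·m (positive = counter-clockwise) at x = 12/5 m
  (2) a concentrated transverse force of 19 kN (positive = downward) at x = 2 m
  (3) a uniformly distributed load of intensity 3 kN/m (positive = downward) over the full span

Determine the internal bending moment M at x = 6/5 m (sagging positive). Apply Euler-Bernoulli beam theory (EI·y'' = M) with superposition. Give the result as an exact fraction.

Load 1 — applied couple M₀=7 kN·m at a=12/5 m (b=L-a=18/5):
  M_1 = R_Ax - M_A  [x≤a] with R_A=42/25, M_A=21/25 = (42/25)·(6/5) - (21/25) = 147/125 kN·m
Load 2 — point force P=19 kN at a=2 m (b=L-a=4):
  M_2 = Pb²(3a+b)x/L³ - Pab²/L²  [x≤a] = 19·4²·(3·2+4)·(6/5)/6³ - 19·2·4²/6² = 0 kN·m
Load 3 — uniform load w=3 kN/m over full span:
  M_3 = wLx/2 - wL²/12 - wx²/2 = 3·6·(6/5)/2 - 3·6²/12 - 3·(6/5)²/2 = -9/25 kN·m
Superposition: M = Σ M_i = 102/125 kN·m ≈ 0.816000 kN·m

M(6/5) = 102/125 kN·m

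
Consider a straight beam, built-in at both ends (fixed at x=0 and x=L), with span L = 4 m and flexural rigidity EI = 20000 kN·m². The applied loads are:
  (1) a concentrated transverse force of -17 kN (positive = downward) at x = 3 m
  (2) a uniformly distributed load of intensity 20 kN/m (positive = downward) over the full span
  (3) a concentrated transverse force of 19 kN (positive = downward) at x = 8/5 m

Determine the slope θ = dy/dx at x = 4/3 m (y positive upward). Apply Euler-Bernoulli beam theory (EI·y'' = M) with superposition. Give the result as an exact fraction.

θ(4/3) = -97811/202500000 rad

Load 1 — point force P=-17 kN at a=3 m (b=L-a=1):
  θ_1 = -Pb²x(2aL-(3a+b)x)/(2L³EI)  [x≤a] = -(-17)·1²·(4/3)·(2·3·4-(3·3+1)·(4/3))/(2·4³·20000) = 17/180000 rad
Load 2 — uniform load w=20 kN/m over full span:
  θ_2 = -wx(L-x)(L-2x)/(12EI) = -20·(4/3)·(4-(4/3))·(4-2·(4/3))/(12·20000) = -4/10125 rad
Load 3 — point force P=19 kN at a=8/5 m (b=L-a=12/5):
  θ_3 = -Pb²x(2aL-(3a+b)x)/(2L³EI)  [x≤a] = -19·(12/5)²·(4/3)·(2·(8/5)·4-(3·(8/5)+(12/5))·(4/3))/(2·4³·20000) = -57/312500 rad
Superposition: θ = Σ θ_i = -97811/202500000 rad ≈ -0.000483 rad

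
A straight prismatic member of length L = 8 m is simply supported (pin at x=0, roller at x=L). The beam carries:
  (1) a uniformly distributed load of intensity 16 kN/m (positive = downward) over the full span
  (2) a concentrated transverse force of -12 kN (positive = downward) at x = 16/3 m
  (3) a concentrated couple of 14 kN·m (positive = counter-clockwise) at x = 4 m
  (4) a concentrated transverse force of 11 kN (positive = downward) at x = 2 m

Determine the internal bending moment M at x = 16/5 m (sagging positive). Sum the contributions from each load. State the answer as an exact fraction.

Load 1 — uniform load w=16 kN/m over full span:
  M_1 = wx(L-x)/2 = 16·(16/5)·(8-(16/5))/2 = 3072/25 kN·m
Load 2 — point force P=-12 kN at a=16/3 m (b=L-a=8/3):
  M_2 = Pbx/L  [x≤a] = (-12)·(8/3)·(16/5)/8 = -64/5 kN·m
Load 3 — applied couple M₀=14 kN·m at a=4 m (b=L-a=4):
  M_3 = M₀x/L  [x≤a] = 14·(16/5)/8 = 28/5 kN·m
Load 4 — point force P=11 kN at a=2 m (b=L-a=6):
  M_4 = Pa(L-x)/L  [x>a] = 11·2·(8-(16/5))/8 = 66/5 kN·m
Superposition: M = Σ M_i = 3222/25 kN·m ≈ 128.880000 kN·m

M(16/5) = 3222/25 kN·m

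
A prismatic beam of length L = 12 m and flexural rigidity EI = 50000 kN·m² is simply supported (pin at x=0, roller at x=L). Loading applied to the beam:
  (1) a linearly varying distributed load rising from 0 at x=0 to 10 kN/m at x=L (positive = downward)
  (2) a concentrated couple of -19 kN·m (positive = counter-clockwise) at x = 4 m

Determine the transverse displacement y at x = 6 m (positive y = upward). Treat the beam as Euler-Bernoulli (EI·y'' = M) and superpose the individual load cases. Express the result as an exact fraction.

y(6) = -289/10000 m

Load 1 — triangular load w₀=10 kN/m (0→w₀ over full span):
  y_1 = -w₀x(7L⁴-10L²x²+3x⁴)/(360LEI) = -10·6·(7·12⁴-10·12²·6²+3·6⁴)/(360·12·50000) = -27/1000 m
Load 2 — applied couple M₀=-19 kN·m at a=4 m (b=L-a=8):
  y_2 = (M₀x³/(6L)-M₀(x-a)²/2+C₁x)/EI  [x>a] with C₁=M₀(3b²-L²)/(6L)=-38/3 = ((-19)·6³/(6·12)-(-19)·(6-4)²/2+(-38/3)·6)/50000 = -19/10000 m
Superposition: y = Σ y_i = -289/10000 m ≈ -0.028900 m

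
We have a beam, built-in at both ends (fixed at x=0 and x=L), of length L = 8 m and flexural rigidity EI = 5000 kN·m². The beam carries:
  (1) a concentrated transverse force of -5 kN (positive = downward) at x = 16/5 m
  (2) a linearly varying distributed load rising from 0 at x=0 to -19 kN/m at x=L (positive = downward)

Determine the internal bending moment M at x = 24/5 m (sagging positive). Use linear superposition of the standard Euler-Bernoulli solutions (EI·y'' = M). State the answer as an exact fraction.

Load 1 — point force P=-5 kN at a=16/5 m (b=L-a=24/5):
  M_1 = Pa²(a+3b)(L-x)/L³ - Pa²b/L²  [x>a] = (-5)·(16/5)²·((16/5)+3·(24/5))·(8-(24/5))/8³ - (-5)·(16/5)²·(24/5)/8² = -224/125 kN·m
Load 2 — triangular load w₀=-19 kN/m (0→w₀ over full span):
  M_2 = 3w₀Lx/20 - w₀L²/30 - w₀x³/(6L) = 3·(-19)·8·(24/5)/20 - (-19)·8²/30 - (-19)·(24/5)³/(6·8) = -9424/375 kN·m
Superposition: M = Σ M_i = -10096/375 kN·m ≈ -26.922667 kN·m

M(24/5) = -10096/375 kN·m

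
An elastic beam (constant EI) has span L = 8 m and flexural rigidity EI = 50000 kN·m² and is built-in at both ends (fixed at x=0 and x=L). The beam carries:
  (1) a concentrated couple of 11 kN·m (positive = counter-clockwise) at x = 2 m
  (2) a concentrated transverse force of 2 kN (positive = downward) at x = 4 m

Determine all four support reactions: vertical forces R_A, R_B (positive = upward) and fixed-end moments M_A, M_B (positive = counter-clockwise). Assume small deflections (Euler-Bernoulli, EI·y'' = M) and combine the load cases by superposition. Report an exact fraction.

R_A = 163/64 kN, M_A = -1/16 kN·m, R_B = -35/64 kN, M_B = 23/16 kN·m

Load 1 — applied couple M₀=11 kN·m at a=2 m (b=L-a=6):
  R_A = 6M₀ab/L³ = 6·11·2·6/8³ = 99/64 kN
  M_A = M₀b(2a-b)/L² = 11·6·(2·2-6)/8² = -33/16 kN·m
  R_B = -6M₀ab/L³ = -6·11·2·6/8³ = -99/64 kN
  M_B = M₀a(2b-a)/L² = 11·2·(2·6-2)/8² = 55/16 kN·m
Load 2 — point force P=2 kN at a=4 m (b=L-a=4):
  R_A = Pb²(3a+b)/L³ = 2·4²·(3·4+4)/8³ = 1 kN
  M_A = Pab²/L² = 2·4·4²/8² = 2 kN·m
  R_B = Pa²(a+3b)/L³ = 2·4²·(4+3·4)/8³ = 1 kN
  M_B = -Pa²b/L² = -2·4²·4/8² = -2 kN·m
Superposition: R_A = 163/64 kN, M_A = -1/16 kN·m, R_B = -35/64 kN, M_B = 23/16 kN·m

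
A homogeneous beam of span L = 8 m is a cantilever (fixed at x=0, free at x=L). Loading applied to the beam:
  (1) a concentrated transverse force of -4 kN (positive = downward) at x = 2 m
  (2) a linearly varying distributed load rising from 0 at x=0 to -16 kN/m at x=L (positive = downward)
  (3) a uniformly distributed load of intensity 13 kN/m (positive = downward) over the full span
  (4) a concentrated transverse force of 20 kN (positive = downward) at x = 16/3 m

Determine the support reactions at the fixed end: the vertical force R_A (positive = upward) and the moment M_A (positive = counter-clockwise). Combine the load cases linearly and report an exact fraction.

Load 1 — point force P=-4 kN at a=2 m (b=L-a=6):
  R_A = P = (-4) = -4 kN
  M_A = Pa = (-4)·2 = -8 kN·m
Load 2 — triangular load w₀=-16 kN/m (0→w₀ over full span):
  R_A = w₀L/2 = (-16)·8/2 = -64 kN
  M_A = w₀L²/3 = (-16)·8²/3 = -1024/3 kN·m
Load 3 — uniform load w=13 kN/m over full span:
  R_A = wL = 13·8 = 104 kN
  M_A = wL²/2 = 13·8²/2 = 416 kN·m
Load 4 — point force P=20 kN at a=16/3 m (b=L-a=8/3):
  R_A = P = 20 kN
  M_A = Pa = 20·(16/3) = 320/3 kN·m
Superposition: R_A = 56 kN, M_A = 520/3 kN·m

R_A = 56 kN, M_A = 520/3 kN·m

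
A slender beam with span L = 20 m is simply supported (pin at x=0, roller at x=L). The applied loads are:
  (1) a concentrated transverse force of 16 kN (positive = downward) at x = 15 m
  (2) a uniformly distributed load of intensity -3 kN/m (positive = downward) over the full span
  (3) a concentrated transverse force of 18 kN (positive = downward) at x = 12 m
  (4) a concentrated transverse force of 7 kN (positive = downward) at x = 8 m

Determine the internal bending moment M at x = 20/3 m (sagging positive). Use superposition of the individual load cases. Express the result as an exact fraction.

M(20/3) = -92/3 kN·m

Load 1 — point force P=16 kN at a=15 m (b=L-a=5):
  M_1 = Pbx/L  [x≤a] = 16·5·(20/3)/20 = 80/3 kN·m
Load 2 — uniform load w=-3 kN/m over full span:
  M_2 = wx(L-x)/2 = (-3)·(20/3)·(20-(20/3))/2 = -400/3 kN·m
Load 3 — point force P=18 kN at a=12 m (b=L-a=8):
  M_3 = Pbx/L  [x≤a] = 18·8·(20/3)/20 = 48 kN·m
Load 4 — point force P=7 kN at a=8 m (b=L-a=12):
  M_4 = Pbx/L  [x≤a] = 7·12·(20/3)/20 = 28 kN·m
Superposition: M = Σ M_i = -92/3 kN·m ≈ -30.666667 kN·m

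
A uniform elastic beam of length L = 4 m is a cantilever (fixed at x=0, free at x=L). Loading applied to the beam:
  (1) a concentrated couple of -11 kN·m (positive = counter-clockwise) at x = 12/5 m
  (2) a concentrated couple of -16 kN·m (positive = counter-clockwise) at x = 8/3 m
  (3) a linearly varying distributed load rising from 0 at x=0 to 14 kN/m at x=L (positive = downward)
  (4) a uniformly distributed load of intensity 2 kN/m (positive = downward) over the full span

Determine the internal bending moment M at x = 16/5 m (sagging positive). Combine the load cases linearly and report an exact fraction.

M(16/5) = -1808/375 kN·m

Load 1 — applied couple M₀=-11 kN·m at a=12/5 m (b=L-a=8/5):
  M_1 = 0  [x>a] = 0 kN·m
Load 2 — applied couple M₀=-16 kN·m at a=8/3 m (b=L-a=4/3):
  M_2 = 0  [x>a] = 0 kN·m
Load 3 — triangular load w₀=14 kN/m (0→w₀ over full span):
  M_3 = w₀Lx/2 - w₀L²/3 - w₀x³/(6L) = 14·4·(16/5)/2 - 14·4²/3 - 14·(16/5)³/(6·4) = -1568/375 kN·m
Load 4 — uniform load w=2 kN/m over full span:
  M_4 = -w(L-x)²/2 = -2·(4-(16/5))²/2 = -16/25 kN·m
Superposition: M = Σ M_i = -1808/375 kN·m ≈ -4.821333 kN·m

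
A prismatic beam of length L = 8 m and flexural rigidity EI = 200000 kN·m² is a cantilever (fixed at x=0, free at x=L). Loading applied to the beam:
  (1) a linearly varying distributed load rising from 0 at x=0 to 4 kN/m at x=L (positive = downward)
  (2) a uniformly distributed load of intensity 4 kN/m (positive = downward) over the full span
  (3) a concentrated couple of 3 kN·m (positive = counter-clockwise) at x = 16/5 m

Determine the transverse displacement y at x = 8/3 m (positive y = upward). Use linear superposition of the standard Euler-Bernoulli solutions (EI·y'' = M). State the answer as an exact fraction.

y(8/3) = -68929/22781250 m

Load 1 — triangular load w₀=4 kN/m (0→w₀ over full span):
  y_1 = (w₀Lx³/12-w₀L²x²/6-w₀x⁵/(120L))/EI = (4·8·(8/3)³/12-4·8²·(8/3)²/6-4·(8/3)⁵/(120·8))/200000 = -14432/11390625 m
Load 2 — uniform load w=4 kN/m over full span:
  y_2 = -wx²(x²-4Lx+6L²)/(24EI) = -4·(8/3)²·((8/3)²-4·8·(8/3)+6·8²)/(24·200000) = -1376/759375 m
Load 3 — applied couple M₀=3 kN·m at a=16/5 m (b=L-a=24/5):
  y_3 = M₀x²/(2EI)  [x≤a] = 3·(8/3)²/(2·200000) = 1/18750 m
Superposition: y = Σ y_i = -68929/22781250 m ≈ -0.003026 m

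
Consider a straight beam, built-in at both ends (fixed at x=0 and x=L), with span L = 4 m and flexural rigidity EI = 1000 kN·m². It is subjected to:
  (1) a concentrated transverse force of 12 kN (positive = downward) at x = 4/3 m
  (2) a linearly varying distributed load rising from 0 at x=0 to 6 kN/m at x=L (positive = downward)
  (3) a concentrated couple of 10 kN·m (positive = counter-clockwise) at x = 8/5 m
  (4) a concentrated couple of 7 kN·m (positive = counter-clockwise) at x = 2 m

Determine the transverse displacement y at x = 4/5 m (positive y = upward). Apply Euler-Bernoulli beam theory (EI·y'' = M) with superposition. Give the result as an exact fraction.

y(4/5) = -559139/210937500 m

Load 1 — point force P=12 kN at a=4/3 m (b=L-a=8/3):
  y_1 = -Pb²x²(3aL-(3a+b)x)/(6L³EI)  [x≤a] = -12·(8/3)²·(4/5)²·(3·(4/3)·4-(3·(4/3)+(8/3))·(4/5))/(6·4³·1000) = -128/84375 m
Load 2 — triangular load w₀=6 kN/m (0→w₀ over full span):
  y_2 = -w₀x²(L-x)²(x+2L)/(120LEI) = -6·(4/5)²·(4-(4/5))²·((4/5)+2·4)/(120·4·1000) = -1408/1953125 m
Load 3 — applied couple M₀=10 kN·m at a=8/5 m (b=L-a=12/5):
  y_3 = (R_Ax³/6 - M_Ax²/2)/EI  [x≤a] with R_A=18/5, M_A=6/5 = ((18/5)·(4/5)³/6 - (6/5)·(4/5)²/2)/1000 = -6/78125 m
Load 4 — applied couple M₀=7 kN·m at a=2 m (b=L-a=2):
  y_4 = (R_Ax³/6 - M_Ax²/2)/EI  [x≤a] with R_A=21/8, M_A=7/4 = ((21/8)·(4/5)³/6 - (7/4)·(4/5)²/2)/1000 = -21/62500 m
Superposition: y = Σ y_i = -559139/210937500 m ≈ -0.002651 m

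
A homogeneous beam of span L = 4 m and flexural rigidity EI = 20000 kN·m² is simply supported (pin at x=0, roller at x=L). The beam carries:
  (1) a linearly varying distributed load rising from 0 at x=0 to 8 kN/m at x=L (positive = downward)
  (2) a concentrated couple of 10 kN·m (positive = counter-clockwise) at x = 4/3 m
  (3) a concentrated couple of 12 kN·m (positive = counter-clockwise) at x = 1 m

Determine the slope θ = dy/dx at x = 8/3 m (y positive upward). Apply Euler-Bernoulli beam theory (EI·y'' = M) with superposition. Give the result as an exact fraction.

θ(8/3) = -3067/48600000 rad

Load 1 — triangular load w₀=8 kN/m (0→w₀ over full span):
  θ_1 = -w₀(7L⁴-30L²x²+15x⁴)/(360LEI) = -8·(7·4⁴-30·4²·(8/3)²+15·(8/3)⁴)/(360·4·20000) = 182/759375 rad
Load 2 — applied couple M₀=10 kN·m at a=4/3 m (b=L-a=8/3):
  θ_2 = (M₀x²/(2L)-M₀(x-a)+C₁)/EI  [x>a] with C₁=M₀(3b²-L²)/(6L)=20/9 = (10·(8/3)²/(2·4)-10·((8/3)-(4/3))+(20/9))/20000 = -1/9000 rad
Load 3 — applied couple M₀=12 kN·m at a=1 m (b=L-a=3):
  θ_3 = (M₀x²/(2L)-M₀(x-a)+C₁)/EI  [x>a] with C₁=M₀(3b²-L²)/(6L)=11/2 = (12·(8/3)²/(2·4)-12·((8/3)-1)+(11/2))/20000 = -23/120000 rad
Superposition: θ = Σ θ_i = -3067/48600000 rad ≈ -0.000063 rad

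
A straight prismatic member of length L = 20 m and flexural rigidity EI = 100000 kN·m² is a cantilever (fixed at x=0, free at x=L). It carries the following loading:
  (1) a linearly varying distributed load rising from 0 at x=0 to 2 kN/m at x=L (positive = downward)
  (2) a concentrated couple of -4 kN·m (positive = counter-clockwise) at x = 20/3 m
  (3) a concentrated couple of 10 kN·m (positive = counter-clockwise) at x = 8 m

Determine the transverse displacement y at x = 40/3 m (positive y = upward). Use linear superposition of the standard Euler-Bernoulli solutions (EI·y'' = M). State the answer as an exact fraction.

y(40/3) = -71413/455625 m

Load 1 — triangular load w₀=2 kN/m (0→w₀ over full span):
  y_1 = (w₀Lx³/12-w₀L²x²/6-w₀x⁵/(120L))/EI = (2·20·(40/3)³/12-2·20²·(40/3)²/6-2·(40/3)⁵/(120·20))/100000 = -2944/18225 m
Load 2 — applied couple M₀=-4 kN·m at a=20/3 m (b=L-a=40/3):
  y_2 = M₀a(2x-a)/(2EI)  [x>a] = (-4)·(20/3)·(2·(40/3)-(20/3))/(2·100000) = -1/375 m
Load 3 — applied couple M₀=10 kN·m at a=8 m (b=L-a=12):
  y_3 = M₀a(2x-a)/(2EI)  [x>a] = 10·8·(2·(40/3)-8)/(2·100000) = 14/1875 m
Superposition: y = Σ y_i = -71413/455625 m ≈ -0.156736 m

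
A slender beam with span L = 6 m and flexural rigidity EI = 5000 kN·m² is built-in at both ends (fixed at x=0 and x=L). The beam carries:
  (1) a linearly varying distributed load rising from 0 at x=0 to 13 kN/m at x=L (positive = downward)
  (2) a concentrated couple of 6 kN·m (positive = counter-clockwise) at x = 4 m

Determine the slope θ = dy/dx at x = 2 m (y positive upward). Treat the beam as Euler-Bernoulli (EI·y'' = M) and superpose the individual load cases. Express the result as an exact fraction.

Load 1 — triangular load w₀=13 kN/m (0→w₀ over full span):
  θ_1 = -w₀(2x(L-x)(L-2x)(x+2L)+x²(L-x)²)/(120LEI) = -13·(2·2·(6-2)·(6-2·2)·(2+2·6)+2²·(6-2)²)/(120·6·5000) = -52/28125 rad
Load 2 — applied couple M₀=6 kN·m at a=4 m (b=L-a=2):
  θ_2 = (R_Ax²/2 - M_Ax)/EI  [x≤a] with R_A=4/3, M_A=2 = ((4/3)·2²/2 - 2·2)/5000 = -1/3750 rad
Superposition: θ = Σ θ_i = -119/56250 rad ≈ -0.002116 rad

θ(2) = -119/56250 rad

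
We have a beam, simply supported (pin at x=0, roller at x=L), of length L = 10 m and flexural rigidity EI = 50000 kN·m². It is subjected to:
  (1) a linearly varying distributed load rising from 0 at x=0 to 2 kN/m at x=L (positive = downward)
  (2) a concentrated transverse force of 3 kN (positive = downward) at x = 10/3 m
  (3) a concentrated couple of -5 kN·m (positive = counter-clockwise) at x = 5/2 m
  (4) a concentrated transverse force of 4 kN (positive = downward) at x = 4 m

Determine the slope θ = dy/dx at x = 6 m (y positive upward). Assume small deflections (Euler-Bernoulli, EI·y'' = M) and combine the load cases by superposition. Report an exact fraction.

θ(6) = 63713/108000000 rad

Load 1 — triangular load w₀=2 kN/m (0→w₀ over full span):
  θ_1 = -w₀(7L⁴-30L²x²+15x⁴)/(360LEI) = -2·(7·10⁴-30·10²·6²+15·6⁴)/(360·10·50000) = 29/140625 rad
Load 2 — point force P=3 kN at a=10/3 m (b=L-a=20/3):
  θ_2 = -Pa(2L²-6Lx+3x²+a²)/(6LEI)  [x>a] = -3·(10/3)·(2·10²-6·10·6+3·6²+(10/3)²)/(6·10·50000) = 23/168750 rad
Load 3 — applied couple M₀=-5 kN·m at a=5/2 m (b=L-a=15/2):
  θ_3 = (M₀x²/(2L)-M₀(x-a)+C₁)/EI  [x>a] with C₁=M₀(3b²-L²)/(6L)=-275/48 = ((-5)·6²/(2·10)-(-5)·(6-(5/2))+(-275/48))/50000 = 133/2400000 rad
Load 4 — point force P=4 kN at a=4 m (b=L-a=6):
  θ_4 = -Pa(2L²-6Lx+3x²+a²)/(6LEI)  [x>a] = -4·4·(2·10²-6·10·6+3·6²+4²)/(6·10·50000) = 3/15625 rad
Superposition: θ = Σ θ_i = 63713/108000000 rad ≈ 0.000590 rad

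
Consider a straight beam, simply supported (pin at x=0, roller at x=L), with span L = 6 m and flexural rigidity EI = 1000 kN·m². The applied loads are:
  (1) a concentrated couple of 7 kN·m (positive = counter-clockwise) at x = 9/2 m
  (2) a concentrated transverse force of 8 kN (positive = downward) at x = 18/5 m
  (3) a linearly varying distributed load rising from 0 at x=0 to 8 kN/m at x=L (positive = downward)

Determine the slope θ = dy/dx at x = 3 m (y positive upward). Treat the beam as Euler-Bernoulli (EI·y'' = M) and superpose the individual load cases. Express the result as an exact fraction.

θ(3) = -8531/2000000 rad

Load 1 — applied couple M₀=7 kN·m at a=9/2 m (b=L-a=3/2):
  θ_1 = (M₀x²/(2L)+C₁)/EI  [x≤a] with C₁=M₀(3b²-L²)/(6L)=-91/16 = (7·3²/(2·6)+(-91/16))/1000 = -7/16000 rad
Load 2 — point force P=8 kN at a=18/5 m (b=L-a=12/5):
  θ_2 = -Pb(L²-b²-3x²)/(6LEI)  [x≤a] = -8·(12/5)·(6²-(12/5)²-3·3²)/(6·6·1000) = -27/15625 rad
Load 3 — triangular load w₀=8 kN/m (0→w₀ over full span):
  θ_3 = -w₀(7L⁴-30L²x²+15x⁴)/(360LEI) = -8·(7·6⁴-30·6²·3²+15·3⁴)/(360·6·1000) = -21/10000 rad
Superposition: θ = Σ θ_i = -8531/2000000 rad ≈ -0.004266 rad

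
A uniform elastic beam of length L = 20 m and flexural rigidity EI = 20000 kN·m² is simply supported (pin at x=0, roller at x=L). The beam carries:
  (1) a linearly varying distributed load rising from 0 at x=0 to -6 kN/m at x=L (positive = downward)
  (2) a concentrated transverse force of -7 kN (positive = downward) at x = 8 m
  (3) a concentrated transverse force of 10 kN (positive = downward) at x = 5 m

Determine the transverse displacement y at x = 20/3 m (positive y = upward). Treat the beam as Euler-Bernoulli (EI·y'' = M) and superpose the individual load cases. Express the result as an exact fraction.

Load 1 — triangular load w₀=-6 kN/m (0→w₀ over full span):
  y_1 = -w₀x(7L⁴-10L²x²+3x⁴)/(360LEI) = -(-6)·(20/3)·(7·20⁴-10·20²·(20/3)²+3·(20/3)⁴)/(360·20·20000) = 64/243 m
Load 2 — point force P=-7 kN at a=8 m (b=L-a=12):
  y_2 = -Pbx(L²-b²-x²)/(6LEI)  [x≤a] = -(-7)·12·(20/3)·(20²-12²-(20/3)²)/(6·20·20000) = 833/16875 m
Load 3 — point force P=10 kN at a=5 m (b=L-a=15):
  y_3 = -Pa(L-x)(2Lx-a²-x²)/(6LEI)  [x>a] = -10·5·(20-(20/3))·(2·20·(20/3)-5²-(20/3)²)/(6·20·20000) = -71/1296 m
Superposition: y = Σ y_i = 626827/2430000 m ≈ 0.257953 m

y(20/3) = 626827/2430000 m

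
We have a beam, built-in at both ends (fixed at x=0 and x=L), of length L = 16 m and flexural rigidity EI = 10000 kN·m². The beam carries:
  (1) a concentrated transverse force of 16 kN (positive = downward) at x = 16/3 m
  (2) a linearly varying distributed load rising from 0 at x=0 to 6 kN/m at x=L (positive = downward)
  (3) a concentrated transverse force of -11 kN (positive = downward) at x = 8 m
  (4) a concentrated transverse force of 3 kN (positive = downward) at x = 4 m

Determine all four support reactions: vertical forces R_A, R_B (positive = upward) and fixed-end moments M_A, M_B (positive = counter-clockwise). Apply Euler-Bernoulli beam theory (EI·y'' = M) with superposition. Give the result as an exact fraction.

Load 1 — point force P=16 kN at a=16/3 m (b=L-a=32/3):
  R_A = Pb²(3a+b)/L³ = 16·(32/3)²·(3·(16/3)+(32/3))/16³ = 320/27 kN
  M_A = Pab²/L² = 16·(16/3)·(32/3)²/16² = 1024/27 kN·m
  R_B = Pa²(a+3b)/L³ = 16·(16/3)²·((16/3)+3·(32/3))/16³ = 112/27 kN
  M_B = -Pa²b/L² = -16·(16/3)²·(32/3)/16² = -512/27 kN·m
Load 2 — triangular load w₀=6 kN/m (0→w₀ over full span):
  R_A = 3w₀L/20 = 3·6·16/20 = 72/5 kN
  M_A = w₀L²/30 = 6·16²/30 = 256/5 kN·m
  R_B = 7w₀L/20 = 7·6·16/20 = 168/5 kN
  M_B = -w₀L²/20 = -6·16²/20 = -384/5 kN·m
Load 3 — point force P=-11 kN at a=8 m (b=L-a=8):
  R_A = Pb²(3a+b)/L³ = (-11)·8²·(3·8+8)/16³ = -11/2 kN
  M_A = Pab²/L² = (-11)·8·8²/16² = -22 kN·m
  R_B = Pa²(a+3b)/L³ = (-11)·8²·(8+3·8)/16³ = -11/2 kN
  M_B = -Pa²b/L² = -(-11)·8²·8/16² = 22 kN·m
Load 4 — point force P=3 kN at a=4 m (b=L-a=12):
  R_A = Pb²(3a+b)/L³ = 3·12²·(3·4+12)/16³ = 81/32 kN
  M_A = Pab²/L² = 3·4·12²/16² = 27/4 kN·m
  R_B = Pa²(a+3b)/L³ = 3·4²·(4+3·12)/16³ = 15/32 kN
  M_B = -Pa²b/L² = -3·4²·12/16² = -9/4 kN·m
Superposition: R_A = 100583/4320 kN, M_A = 39893/540 kN·m, R_B = 141337/4320 kN, M_B = -41047/540 kN·m

R_A = 100583/4320 kN, M_A = 39893/540 kN·m, R_B = 141337/4320 kN, M_B = -41047/540 kN·m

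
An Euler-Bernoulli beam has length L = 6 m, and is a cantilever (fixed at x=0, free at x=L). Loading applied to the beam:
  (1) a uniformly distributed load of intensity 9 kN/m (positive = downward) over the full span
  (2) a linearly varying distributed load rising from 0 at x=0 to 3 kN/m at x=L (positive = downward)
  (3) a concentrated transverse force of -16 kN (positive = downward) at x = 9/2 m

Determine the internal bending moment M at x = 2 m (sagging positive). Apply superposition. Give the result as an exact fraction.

M(2) = -152/3 kN·m

Load 1 — uniform load w=9 kN/m over full span:
  M_1 = -w(L-x)²/2 = -9·(6-2)²/2 = -72 kN·m
Load 2 — triangular load w₀=3 kN/m (0→w₀ over full span):
  M_2 = w₀Lx/2 - w₀L²/3 - w₀x³/(6L) = 3·6·2/2 - 3·6²/3 - 3·2³/(6·6) = -56/3 kN·m
Load 3 — point force P=-16 kN at a=9/2 m (b=L-a=3/2):
  M_3 = -P(a-x)  [x≤a] = -(-16)·((9/2)-2) = 40 kN·m
Superposition: M = Σ M_i = -152/3 kN·m ≈ -50.666667 kN·m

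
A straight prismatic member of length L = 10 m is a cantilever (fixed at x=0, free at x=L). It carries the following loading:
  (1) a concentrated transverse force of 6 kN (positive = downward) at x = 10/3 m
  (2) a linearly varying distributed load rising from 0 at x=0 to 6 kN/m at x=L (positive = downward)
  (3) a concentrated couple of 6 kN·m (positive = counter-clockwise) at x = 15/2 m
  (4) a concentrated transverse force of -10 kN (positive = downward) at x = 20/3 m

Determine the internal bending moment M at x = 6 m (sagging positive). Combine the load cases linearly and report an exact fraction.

M(6) = -434/15 kN·m

Load 1 — point force P=6 kN at a=10/3 m (b=L-a=20/3):
  M_1 = 0  [x>a] = 0 kN·m
Load 2 — triangular load w₀=6 kN/m (0→w₀ over full span):
  M_2 = w₀Lx/2 - w₀L²/3 - w₀x³/(6L) = 6·10·6/2 - 6·10²/3 - 6·6³/(6·10) = -208/5 kN·m
Load 3 — applied couple M₀=6 kN·m at a=15/2 m (b=L-a=5/2):
  M_3 = M₀  [x≤a] = 6 = 6 kN·m
Load 4 — point force P=-10 kN at a=20/3 m (b=L-a=10/3):
  M_4 = -P(a-x)  [x≤a] = -(-10)·((20/3)-6) = 20/3 kN·m
Superposition: M = Σ M_i = -434/15 kN·m ≈ -28.933333 kN·m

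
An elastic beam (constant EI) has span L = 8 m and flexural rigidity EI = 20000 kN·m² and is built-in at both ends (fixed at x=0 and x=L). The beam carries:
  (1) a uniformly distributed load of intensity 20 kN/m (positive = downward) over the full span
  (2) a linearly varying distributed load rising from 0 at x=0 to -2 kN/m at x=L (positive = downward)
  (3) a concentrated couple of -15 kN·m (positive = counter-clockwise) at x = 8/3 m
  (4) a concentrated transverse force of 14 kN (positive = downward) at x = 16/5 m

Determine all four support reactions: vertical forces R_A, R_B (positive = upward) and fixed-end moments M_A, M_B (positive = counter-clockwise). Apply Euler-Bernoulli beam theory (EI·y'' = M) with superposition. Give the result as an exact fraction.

Load 1 — uniform load w=20 kN/m over full span:
  R_A = wL/2 = 20·8/2 = 80 kN
  M_A = wL²/12 = 20·8²/12 = 320/3 kN·m
  R_B = wL/2 = 20·8/2 = 80 kN
  M_B = -wL²/12 = -20·8²/12 = -320/3 kN·m
Load 2 — triangular load w₀=-2 kN/m (0→w₀ over full span):
  R_A = 3w₀L/20 = 3·(-2)·8/20 = -12/5 kN
  M_A = w₀L²/30 = (-2)·8²/30 = -64/15 kN·m
  R_B = 7w₀L/20 = 7·(-2)·8/20 = -28/5 kN
  M_B = -w₀L²/20 = -(-2)·8²/20 = 32/5 kN·m
Load 3 — applied couple M₀=-15 kN·m at a=8/3 m (b=L-a=16/3):
  R_A = 6M₀ab/L³ = 6·(-15)·(8/3)·(16/3)/8³ = -5/2 kN
  M_A = M₀b(2a-b)/L² = (-15)·(16/3)·(2·(8/3)-(16/3))/8² = 0 kN·m
  R_B = -6M₀ab/L³ = -6·(-15)·(8/3)·(16/3)/8³ = 5/2 kN
  M_B = M₀a(2b-a)/L² = (-15)·(8/3)·(2·(16/3)-(8/3))/8² = -5 kN·m
Load 4 — point force P=14 kN at a=16/5 m (b=L-a=24/5):
  R_A = Pb²(3a+b)/L³ = 14·(24/5)²·(3·(16/5)+(24/5))/8³ = 1134/125 kN
  M_A = Pab²/L² = 14·(16/5)·(24/5)²/8² = 2016/125 kN·m
  R_B = Pa²(a+3b)/L³ = 14·(16/5)²·((16/5)+3·(24/5))/8³ = 616/125 kN
  M_B = -Pa²b/L² = -14·(16/5)²·(24/5)/8² = -1344/125 kN·m
Superposition: R_A = 21043/250 kN, M_A = 14816/125 kN·m, R_B = 20457/250 kN, M_B = -43507/375 kN·m

R_A = 21043/250 kN, M_A = 14816/125 kN·m, R_B = 20457/250 kN, M_B = -43507/375 kN·m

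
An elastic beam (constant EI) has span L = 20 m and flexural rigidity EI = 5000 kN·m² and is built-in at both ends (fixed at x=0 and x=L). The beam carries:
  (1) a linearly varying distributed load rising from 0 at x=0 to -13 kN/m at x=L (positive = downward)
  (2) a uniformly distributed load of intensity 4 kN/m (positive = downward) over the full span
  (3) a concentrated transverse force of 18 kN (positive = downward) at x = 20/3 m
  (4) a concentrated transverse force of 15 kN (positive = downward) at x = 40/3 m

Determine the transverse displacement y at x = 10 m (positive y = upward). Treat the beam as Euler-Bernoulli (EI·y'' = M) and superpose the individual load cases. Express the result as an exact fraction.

Load 1 — triangular load w₀=-13 kN/m (0→w₀ over full span):
  y_1 = -w₀x²(L-x)²(x+2L)/(120LEI) = -(-13)·10²·(20-10)²·(10+2·20)/(120·20·5000) = 13/24 m
Load 2 — uniform load w=4 kN/m over full span:
  y_2 = -wx²(L-x)²/(24EI) = -4·10²·(20-10)²/(24·5000) = -1/3 m
Load 3 — point force P=18 kN at a=20/3 m (b=L-a=40/3):
  y_3 = -Pa²(L-x)²(3bL-(3b+a)(L-x))/(6L³EI)  [x>a] = -18·(20/3)²·(20-10)²·(3·(40/3)·20-(3·(40/3)+(20/3))·(20-10))/(6·20³·5000) = -1/9 m
Load 4 — point force P=15 kN at a=40/3 m (b=L-a=20/3):
  y_4 = -Pb²x²(3aL-(3a+b)x)/(6L³EI)  [x≤a] = -15·(20/3)²·10²·(3·(40/3)·20-(3·(40/3)+(20/3))·10)/(6·20³·5000) = -5/54 m
Superposition: y = Σ y_i = 1/216 m ≈ 0.004630 m

y(10) = 1/216 m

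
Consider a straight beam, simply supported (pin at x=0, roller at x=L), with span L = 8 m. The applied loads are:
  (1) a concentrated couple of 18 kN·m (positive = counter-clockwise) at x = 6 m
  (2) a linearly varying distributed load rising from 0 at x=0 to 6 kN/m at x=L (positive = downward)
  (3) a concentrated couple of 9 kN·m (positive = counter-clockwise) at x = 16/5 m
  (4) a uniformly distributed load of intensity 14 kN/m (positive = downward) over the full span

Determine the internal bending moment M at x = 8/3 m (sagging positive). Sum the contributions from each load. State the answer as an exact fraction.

Load 1 — applied couple M₀=18 kN·m at a=6 m (b=L-a=2):
  M_1 = M₀x/L  [x≤a] = 18·(8/3)/8 = 6 kN·m
Load 2 — triangular load w₀=6 kN/m (0→w₀ over full span):
  M_2 = w₀Lx/6 - w₀x³/(6L) = 6·8·(8/3)/6 - 6·(8/3)³/(6·8) = 512/27 kN·m
Load 3 — applied couple M₀=9 kN·m at a=16/5 m (b=L-a=24/5):
  M_3 = M₀x/L  [x≤a] = 9·(8/3)/8 = 3 kN·m
Load 4 — uniform load w=14 kN/m over full span:
  M_4 = wx(L-x)/2 = 14·(8/3)·(8-(8/3))/2 = 896/9 kN·m
Superposition: M = Σ M_i = 3443/27 kN·m ≈ 127.518519 kN·m

M(8/3) = 3443/27 kN·m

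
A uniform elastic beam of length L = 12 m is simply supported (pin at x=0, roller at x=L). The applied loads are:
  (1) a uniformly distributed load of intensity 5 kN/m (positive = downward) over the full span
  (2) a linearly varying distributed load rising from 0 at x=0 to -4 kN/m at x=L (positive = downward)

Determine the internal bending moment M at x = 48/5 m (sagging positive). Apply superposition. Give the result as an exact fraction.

M(48/5) = 3744/125 kN·m

Load 1 — uniform load w=5 kN/m over full span:
  M_1 = wx(L-x)/2 = 5·(48/5)·(12-(48/5))/2 = 288/5 kN·m
Load 2 — triangular load w₀=-4 kN/m (0→w₀ over full span):
  M_2 = w₀Lx/6 - w₀x³/(6L) = (-4)·12·(48/5)/6 - (-4)·(48/5)³/(6·12) = -3456/125 kN·m
Superposition: M = Σ M_i = 3744/125 kN·m ≈ 29.952000 kN·m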